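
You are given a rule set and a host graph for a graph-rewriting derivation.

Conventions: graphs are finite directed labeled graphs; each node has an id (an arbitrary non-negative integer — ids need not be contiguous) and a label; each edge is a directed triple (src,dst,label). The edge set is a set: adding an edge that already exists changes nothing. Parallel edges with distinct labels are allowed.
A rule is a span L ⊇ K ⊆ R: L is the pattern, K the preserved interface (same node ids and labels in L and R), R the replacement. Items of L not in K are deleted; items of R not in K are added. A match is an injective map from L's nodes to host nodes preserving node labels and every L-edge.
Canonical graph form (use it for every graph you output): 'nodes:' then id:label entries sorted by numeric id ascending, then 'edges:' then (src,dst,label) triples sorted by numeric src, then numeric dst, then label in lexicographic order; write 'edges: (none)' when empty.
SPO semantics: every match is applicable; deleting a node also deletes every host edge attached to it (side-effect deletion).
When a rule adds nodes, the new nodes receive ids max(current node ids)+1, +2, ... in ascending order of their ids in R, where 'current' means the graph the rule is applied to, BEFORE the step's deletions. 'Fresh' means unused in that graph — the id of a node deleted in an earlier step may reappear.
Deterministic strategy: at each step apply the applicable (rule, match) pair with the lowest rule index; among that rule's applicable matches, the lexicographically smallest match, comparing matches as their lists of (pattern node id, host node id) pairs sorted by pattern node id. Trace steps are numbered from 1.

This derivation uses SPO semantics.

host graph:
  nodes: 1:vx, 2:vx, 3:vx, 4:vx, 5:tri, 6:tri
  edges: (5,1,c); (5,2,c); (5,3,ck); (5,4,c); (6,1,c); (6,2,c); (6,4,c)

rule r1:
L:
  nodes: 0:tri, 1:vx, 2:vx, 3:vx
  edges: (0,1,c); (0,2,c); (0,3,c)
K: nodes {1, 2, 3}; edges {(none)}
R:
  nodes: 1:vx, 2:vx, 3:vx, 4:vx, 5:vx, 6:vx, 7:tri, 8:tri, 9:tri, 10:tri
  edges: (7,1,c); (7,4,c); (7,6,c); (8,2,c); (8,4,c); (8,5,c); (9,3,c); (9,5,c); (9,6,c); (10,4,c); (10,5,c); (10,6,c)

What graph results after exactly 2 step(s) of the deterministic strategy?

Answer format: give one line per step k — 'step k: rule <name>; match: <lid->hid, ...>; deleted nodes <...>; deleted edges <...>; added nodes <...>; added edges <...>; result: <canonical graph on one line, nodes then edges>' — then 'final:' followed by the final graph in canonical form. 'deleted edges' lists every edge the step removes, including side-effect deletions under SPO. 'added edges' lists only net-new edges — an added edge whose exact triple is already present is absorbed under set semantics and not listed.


step 1: rule r1; match: 0->5, 1->1, 2->2, 3->4; deleted nodes 5; deleted edges (5,1,c); (5,2,c); (5,3,ck); (5,4,c); added nodes 7, 8, 9, 10, 11, 12, 13; added edges (10,1,c); (10,7,c); (10,9,c); (11,2,c); (11,7,c); (11,8,c); (12,4,c); (12,8,c); (12,9,c); (13,7,c); (13,8,c); (13,9,c); result: nodes: 1:vx, 2:vx, 3:vx, 4:vx, 6:tri, 7:vx, 8:vx, 9:vx, 10:tri, 11:tri, 12:tri, 13:tri edges: (6,1,c); (6,2,c); (6,4,c); (10,1,c); (10,7,c); (10,9,c); (11,2,c); (11,7,c); (11,8,c); (12,4,c); (12,8,c); (12,9,c); (13,7,c); (13,8,c); (13,9,c)
step 2: rule r1; match: 0->6, 1->1, 2->2, 3->4; deleted nodes 6; deleted edges (6,1,c); (6,2,c); (6,4,c); added nodes 14, 15, 16, 17, 18, 19, 20; added edges (17,1,c); (17,14,c); (17,16,c); (18,2,c); (18,14,c); (18,15,c); (19,4,c); (19,15,c); (19,16,c); (20,14,c); (20,15,c); (20,16,c); result: nodes: 1:vx, 2:vx, 3:vx, 4:vx, 7:vx, 8:vx, 9:vx, 10:tri, 11:tri, 12:tri, 13:tri, 14:vx, 15:vx, 16:vx, 17:tri, 18:tri, 19:tri, 20:tri edges: (10,1,c); (10,7,c); (10,9,c); (11,2,c); (11,7,c); (11,8,c); (12,4,c); (12,8,c); (12,9,c); (13,7,c); (13,8,c); (13,9,c); (17,1,c); (17,14,c); (17,16,c); (18,2,c); (18,14,c); (18,15,c); (19,4,c); (19,15,c); (19,16,c); (20,14,c); (20,15,c); (20,16,c)
final:
nodes: 1:vx, 2:vx, 3:vx, 4:vx, 7:vx, 8:vx, 9:vx, 10:tri, 11:tri, 12:tri, 13:tri, 14:vx, 15:vx, 16:vx, 17:tri, 18:tri, 19:tri, 20:tri
edges: (10,1,c); (10,7,c); (10,9,c); (11,2,c); (11,7,c); (11,8,c); (12,4,c); (12,8,c); (12,9,c); (13,7,c); (13,8,c); (13,9,c); (17,1,c); (17,14,c); (17,16,c); (18,2,c); (18,14,c); (18,15,c); (19,4,c); (19,15,c); (19,16,c); (20,14,c); (20,15,c); (20,16,c)


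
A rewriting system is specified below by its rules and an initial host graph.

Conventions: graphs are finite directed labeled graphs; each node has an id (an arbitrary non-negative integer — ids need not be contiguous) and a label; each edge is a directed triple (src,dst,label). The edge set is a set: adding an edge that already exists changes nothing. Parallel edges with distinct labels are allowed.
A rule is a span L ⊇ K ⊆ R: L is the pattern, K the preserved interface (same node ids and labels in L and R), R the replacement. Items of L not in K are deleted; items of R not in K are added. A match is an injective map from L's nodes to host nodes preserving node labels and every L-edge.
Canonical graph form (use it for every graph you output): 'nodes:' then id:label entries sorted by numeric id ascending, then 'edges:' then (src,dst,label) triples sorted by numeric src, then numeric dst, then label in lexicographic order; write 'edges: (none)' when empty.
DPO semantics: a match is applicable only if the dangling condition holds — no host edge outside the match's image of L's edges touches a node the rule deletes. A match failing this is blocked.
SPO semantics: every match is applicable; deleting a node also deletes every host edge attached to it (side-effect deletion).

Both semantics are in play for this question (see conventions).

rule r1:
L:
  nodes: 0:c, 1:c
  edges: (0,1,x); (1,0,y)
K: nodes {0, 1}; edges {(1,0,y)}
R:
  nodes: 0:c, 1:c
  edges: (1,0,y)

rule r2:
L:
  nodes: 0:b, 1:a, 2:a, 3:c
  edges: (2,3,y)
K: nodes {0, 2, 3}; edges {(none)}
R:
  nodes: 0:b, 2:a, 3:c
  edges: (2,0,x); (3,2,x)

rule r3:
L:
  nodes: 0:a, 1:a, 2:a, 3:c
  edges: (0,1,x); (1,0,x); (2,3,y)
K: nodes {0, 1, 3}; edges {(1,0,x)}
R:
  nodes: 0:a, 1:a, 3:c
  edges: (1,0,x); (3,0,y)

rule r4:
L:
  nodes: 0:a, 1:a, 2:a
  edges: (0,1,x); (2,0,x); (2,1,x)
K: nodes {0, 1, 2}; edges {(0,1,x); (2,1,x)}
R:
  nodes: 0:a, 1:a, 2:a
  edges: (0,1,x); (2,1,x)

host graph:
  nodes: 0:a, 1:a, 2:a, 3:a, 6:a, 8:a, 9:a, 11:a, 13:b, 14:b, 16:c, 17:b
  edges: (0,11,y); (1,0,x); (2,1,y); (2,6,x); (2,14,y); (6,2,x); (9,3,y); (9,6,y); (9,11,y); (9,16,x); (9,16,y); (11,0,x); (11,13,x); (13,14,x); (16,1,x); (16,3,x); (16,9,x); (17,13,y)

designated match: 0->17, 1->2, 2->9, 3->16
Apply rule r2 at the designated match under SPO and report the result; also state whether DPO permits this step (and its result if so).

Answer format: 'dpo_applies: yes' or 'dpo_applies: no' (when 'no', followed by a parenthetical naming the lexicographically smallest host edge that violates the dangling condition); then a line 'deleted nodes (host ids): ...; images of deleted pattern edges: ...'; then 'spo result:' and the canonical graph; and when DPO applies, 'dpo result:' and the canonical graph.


dpo_applies: no
(the rule deletes node 2, which keeps host edge (2,1,y) outside the match image — the dangling condition fails, DPO blocks; SPO proceeds and side-deletes such edges)
deleted nodes (host ids): 2; images of deleted pattern edges: (9,16,y)
spo result:
nodes: 0:a, 1:a, 3:a, 6:a, 8:a, 9:a, 11:a, 13:b, 14:b, 16:c, 17:b
edges: (0,11,y); (1,0,x); (9,3,y); (9,6,y); (9,11,y); (9,16,x); (9,17,x); (11,0,x); (11,13,x); (13,14,x); (16,1,x); (16,3,x); (16,9,x); (17,13,y)


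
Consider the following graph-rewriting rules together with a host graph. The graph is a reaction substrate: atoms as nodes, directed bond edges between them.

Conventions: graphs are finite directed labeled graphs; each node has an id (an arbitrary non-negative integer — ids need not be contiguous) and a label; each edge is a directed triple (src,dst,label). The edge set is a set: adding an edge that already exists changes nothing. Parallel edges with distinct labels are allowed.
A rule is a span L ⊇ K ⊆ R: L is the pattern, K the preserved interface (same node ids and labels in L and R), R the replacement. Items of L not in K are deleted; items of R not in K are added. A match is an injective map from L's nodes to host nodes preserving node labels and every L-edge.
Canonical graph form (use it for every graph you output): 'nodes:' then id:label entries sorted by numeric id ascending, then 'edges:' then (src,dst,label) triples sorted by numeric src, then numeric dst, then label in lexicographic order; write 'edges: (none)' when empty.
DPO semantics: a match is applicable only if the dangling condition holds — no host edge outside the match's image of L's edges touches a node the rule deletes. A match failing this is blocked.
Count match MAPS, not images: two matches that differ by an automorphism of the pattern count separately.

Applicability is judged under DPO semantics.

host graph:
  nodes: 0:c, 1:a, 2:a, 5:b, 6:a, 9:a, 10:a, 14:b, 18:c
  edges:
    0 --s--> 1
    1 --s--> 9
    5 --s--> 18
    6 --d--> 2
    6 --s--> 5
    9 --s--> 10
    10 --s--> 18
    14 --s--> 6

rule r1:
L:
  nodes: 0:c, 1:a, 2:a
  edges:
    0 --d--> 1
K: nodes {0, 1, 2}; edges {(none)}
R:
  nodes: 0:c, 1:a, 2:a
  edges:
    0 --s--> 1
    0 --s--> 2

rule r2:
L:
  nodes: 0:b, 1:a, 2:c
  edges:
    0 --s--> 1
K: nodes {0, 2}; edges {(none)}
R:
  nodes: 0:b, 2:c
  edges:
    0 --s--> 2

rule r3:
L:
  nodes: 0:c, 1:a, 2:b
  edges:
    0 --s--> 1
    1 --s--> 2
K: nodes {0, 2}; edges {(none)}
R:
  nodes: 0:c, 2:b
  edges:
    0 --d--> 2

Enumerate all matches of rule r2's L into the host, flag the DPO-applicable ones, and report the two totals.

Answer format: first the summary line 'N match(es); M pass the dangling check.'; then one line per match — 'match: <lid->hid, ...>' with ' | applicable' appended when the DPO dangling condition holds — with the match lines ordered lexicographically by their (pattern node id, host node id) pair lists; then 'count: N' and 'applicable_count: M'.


2 match(es); 0 pass the dangling check.
match: 0->14, 1->6, 2->0
match: 0->14, 1->6, 2->18
count: 2
applicable_count: 0


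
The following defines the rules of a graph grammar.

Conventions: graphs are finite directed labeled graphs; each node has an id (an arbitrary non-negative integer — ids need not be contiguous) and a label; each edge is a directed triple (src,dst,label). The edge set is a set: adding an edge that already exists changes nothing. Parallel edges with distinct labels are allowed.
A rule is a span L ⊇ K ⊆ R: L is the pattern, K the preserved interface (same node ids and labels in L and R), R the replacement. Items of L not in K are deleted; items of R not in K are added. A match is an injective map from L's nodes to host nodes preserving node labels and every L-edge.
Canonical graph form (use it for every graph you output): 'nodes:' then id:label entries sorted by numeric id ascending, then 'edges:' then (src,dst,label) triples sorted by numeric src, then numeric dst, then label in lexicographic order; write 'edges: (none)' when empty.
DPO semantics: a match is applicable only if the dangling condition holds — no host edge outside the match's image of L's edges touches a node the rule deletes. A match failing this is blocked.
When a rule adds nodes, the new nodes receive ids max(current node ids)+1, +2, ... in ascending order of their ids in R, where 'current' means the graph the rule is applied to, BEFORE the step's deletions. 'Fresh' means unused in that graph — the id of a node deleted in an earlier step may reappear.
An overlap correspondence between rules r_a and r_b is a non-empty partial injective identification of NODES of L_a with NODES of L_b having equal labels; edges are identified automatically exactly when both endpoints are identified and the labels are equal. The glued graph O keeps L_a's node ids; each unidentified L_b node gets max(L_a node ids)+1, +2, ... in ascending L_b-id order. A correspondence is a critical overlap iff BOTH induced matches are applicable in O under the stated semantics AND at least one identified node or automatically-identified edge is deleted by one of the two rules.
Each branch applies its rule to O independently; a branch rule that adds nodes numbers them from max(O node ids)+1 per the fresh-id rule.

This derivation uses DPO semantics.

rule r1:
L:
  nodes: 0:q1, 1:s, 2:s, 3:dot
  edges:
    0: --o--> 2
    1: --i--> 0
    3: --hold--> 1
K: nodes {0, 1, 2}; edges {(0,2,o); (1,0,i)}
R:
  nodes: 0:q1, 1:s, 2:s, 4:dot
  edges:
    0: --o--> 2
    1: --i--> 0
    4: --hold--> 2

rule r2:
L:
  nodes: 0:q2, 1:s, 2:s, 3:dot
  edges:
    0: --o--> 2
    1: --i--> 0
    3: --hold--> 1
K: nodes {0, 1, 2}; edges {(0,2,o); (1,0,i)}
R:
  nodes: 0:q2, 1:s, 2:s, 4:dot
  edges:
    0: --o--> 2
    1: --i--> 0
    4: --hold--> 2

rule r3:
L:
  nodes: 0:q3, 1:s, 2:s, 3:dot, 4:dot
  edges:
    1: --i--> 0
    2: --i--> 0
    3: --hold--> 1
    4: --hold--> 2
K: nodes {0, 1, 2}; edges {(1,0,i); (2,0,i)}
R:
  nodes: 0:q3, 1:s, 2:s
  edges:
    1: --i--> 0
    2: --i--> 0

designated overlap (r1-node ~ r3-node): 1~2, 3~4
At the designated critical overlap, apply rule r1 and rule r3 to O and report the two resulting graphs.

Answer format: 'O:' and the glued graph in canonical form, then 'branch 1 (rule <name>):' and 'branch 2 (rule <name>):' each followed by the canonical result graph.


O:
nodes: 0:q1, 1:s, 2:s, 3:dot, 4:q3, 5:s, 6:dot
edges: (0,2,o); (1,0,i); (1,4,i); (3,1,hold); (5,4,i); (6,5,hold)
branch 1 (rule r1):
nodes: 0:q1, 1:s, 2:s, 4:q3, 5:s, 6:dot, 7:dot
edges: (0,2,o); (1,0,i); (1,4,i); (5,4,i); (6,5,hold); (7,2,hold)
branch 2 (rule r3):
nodes: 0:q1, 1:s, 2:s, 4:q3, 5:s
edges: (0,2,o); (1,0,i); (1,4,i); (5,4,i)


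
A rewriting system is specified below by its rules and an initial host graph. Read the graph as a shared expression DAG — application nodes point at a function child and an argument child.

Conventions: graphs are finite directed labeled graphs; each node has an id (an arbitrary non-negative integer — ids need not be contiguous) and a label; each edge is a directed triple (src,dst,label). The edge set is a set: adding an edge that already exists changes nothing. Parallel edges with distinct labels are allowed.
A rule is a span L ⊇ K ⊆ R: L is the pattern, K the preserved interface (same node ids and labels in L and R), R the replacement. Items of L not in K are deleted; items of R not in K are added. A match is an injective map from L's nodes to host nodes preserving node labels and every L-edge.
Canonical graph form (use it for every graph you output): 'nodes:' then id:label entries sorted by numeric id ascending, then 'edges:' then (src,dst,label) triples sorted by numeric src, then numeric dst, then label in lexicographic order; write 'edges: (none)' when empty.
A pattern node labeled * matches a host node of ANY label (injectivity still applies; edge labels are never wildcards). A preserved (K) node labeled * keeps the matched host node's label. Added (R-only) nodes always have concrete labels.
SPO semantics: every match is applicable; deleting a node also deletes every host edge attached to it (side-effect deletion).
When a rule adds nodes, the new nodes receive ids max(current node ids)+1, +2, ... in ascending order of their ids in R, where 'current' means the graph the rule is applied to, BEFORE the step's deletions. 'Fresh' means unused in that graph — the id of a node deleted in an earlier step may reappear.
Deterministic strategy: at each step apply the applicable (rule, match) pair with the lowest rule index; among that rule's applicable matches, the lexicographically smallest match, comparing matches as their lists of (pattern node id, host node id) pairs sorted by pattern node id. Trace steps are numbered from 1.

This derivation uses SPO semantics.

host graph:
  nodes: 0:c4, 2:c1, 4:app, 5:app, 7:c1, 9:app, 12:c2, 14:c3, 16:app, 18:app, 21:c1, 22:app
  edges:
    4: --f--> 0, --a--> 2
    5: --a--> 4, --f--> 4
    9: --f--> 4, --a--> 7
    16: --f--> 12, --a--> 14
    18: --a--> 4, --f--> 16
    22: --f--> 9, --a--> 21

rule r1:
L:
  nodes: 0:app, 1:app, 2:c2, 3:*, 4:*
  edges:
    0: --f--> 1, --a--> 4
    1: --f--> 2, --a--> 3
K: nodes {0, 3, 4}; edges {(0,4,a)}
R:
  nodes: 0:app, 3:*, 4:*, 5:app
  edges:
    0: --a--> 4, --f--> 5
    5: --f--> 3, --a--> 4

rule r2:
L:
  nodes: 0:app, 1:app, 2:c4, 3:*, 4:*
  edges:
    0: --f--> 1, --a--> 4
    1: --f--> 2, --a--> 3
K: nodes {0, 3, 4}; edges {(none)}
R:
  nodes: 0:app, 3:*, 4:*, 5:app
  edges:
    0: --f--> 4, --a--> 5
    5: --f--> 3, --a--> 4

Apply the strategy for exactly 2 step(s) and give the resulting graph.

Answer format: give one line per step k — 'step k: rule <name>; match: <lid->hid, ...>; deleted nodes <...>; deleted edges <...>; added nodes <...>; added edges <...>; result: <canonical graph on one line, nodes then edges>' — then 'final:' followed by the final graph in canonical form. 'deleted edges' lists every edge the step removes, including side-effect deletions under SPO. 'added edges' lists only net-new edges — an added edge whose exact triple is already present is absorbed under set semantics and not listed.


step 1: rule r1; match: 0->18, 1->16, 2->12, 3->14, 4->4; deleted nodes 12, 16; deleted edges (16,12,f); (16,14,a); (18,16,f); added nodes 23; added edges (18,23,f); (23,4,a); (23,14,f); result: nodes: 0:c4, 2:c1, 4:app, 5:app, 7:c1, 9:app, 14:c3, 18:app, 21:c1, 22:app, 23:app edges: (4,0,f); (4,2,a); (5,4,a); (5,4,f); (9,4,f); (9,7,a); (18,4,a); (18,23,f); (22,9,f); (22,21,a); (23,4,a); (23,14,f)
step 2: rule r2; match: 0->9, 1->4, 2->0, 3->2, 4->7; deleted nodes 0, 4; deleted edges (4,0,f); (4,2,a); (5,4,a); (5,4,f); (9,4,f); (9,7,a); (18,4,a); (23,4,a); added nodes 24; added edges (9,7,f); (9,24,a); (24,2,f); (24,7,a); result: nodes: 2:c1, 5:app, 7:c1, 9:app, 14:c3, 18:app, 21:c1, 22:app, 23:app, 24:app edges: (9,7,f); (9,24,a); (18,23,f); (22,9,f); (22,21,a); (23,14,f); (24,2,f); (24,7,a)
final:
nodes: 2:c1, 5:app, 7:c1, 9:app, 14:c3, 18:app, 21:c1, 22:app, 23:app, 24:app
edges: (9,7,f); (9,24,a); (18,23,f); (22,9,f); (22,21,a); (23,14,f); (24,2,f); (24,7,a)


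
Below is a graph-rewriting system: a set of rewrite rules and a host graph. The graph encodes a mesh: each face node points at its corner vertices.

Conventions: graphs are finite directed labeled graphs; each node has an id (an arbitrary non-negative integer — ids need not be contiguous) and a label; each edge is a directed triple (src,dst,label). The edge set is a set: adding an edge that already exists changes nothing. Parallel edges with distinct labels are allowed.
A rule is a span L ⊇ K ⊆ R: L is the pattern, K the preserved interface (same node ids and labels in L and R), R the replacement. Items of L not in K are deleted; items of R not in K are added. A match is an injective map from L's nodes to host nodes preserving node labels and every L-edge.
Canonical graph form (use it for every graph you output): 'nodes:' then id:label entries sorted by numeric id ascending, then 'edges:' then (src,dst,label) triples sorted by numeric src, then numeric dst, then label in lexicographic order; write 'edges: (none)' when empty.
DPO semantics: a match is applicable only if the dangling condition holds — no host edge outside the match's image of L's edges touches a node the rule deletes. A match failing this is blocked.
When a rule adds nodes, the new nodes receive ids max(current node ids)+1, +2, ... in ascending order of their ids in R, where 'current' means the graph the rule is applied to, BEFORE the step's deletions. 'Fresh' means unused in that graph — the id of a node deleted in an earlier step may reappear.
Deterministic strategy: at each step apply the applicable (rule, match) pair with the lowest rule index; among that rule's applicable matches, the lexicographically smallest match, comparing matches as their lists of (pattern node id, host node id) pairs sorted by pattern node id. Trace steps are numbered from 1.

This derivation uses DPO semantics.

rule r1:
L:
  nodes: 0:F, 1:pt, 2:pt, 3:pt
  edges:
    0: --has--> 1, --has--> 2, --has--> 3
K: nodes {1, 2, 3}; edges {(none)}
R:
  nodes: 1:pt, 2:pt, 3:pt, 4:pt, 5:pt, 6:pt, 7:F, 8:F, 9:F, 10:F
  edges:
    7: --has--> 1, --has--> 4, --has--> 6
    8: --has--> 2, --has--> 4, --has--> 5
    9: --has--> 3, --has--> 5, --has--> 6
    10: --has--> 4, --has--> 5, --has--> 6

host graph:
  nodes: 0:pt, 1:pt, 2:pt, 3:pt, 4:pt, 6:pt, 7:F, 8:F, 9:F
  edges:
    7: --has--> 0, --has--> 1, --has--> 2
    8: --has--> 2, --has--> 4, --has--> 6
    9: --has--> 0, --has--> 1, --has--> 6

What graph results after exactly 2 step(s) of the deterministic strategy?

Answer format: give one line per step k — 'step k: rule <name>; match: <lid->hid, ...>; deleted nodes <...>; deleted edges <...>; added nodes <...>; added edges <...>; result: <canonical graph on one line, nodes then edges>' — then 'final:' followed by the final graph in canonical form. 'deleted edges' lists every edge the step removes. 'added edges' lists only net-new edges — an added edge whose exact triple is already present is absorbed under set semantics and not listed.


step 1: rule r1; match: 0->7, 1->0, 2->1, 3->2; deleted nodes 7; deleted edges (7,0,has); (7,1,has); (7,2,has); added nodes 10, 11, 12, 13, 14, 15, 16; added edges (13,0,has); (13,10,has); (13,12,has); (14,1,has); (14,10,has); (14,11,has); (15,2,has); (15,11,has); (15,12,has); (16,10,has); (16,11,has); (16,12,has); result: nodes: 0:pt, 1:pt, 2:pt, 3:pt, 4:pt, 6:pt, 8:F, 9:F, 10:pt, 11:pt, 12:pt, 13:F, 14:F, 15:F, 16:F edges: (8,2,has); (8,4,has); (8,6,has); (9,0,has); (9,1,has); (9,6,has); (13,0,has); (13,10,has); (13,12,has); (14,1,has); (14,10,has); (14,11,has); (15,2,has); (15,11,has); (15,12,has); (16,10,has); (16,11,has); (16,12,has)
step 2: rule r1; match: 0->8, 1->2, 2->4, 3->6; deleted nodes 8; deleted edges (8,2,has); (8,4,has); (8,6,has); added nodes 17, 18, 19, 20, 21, 22, 23; added edges (20,2,has); (20,17,has); (20,19,has); (21,4,has); (21,17,has); (21,18,has); (22,6,has); (22,18,has); (22,19,has); (23,17,has); (23,18,has); (23,19,has); result: nodes: 0:pt, 1:pt, 2:pt, 3:pt, 4:pt, 6:pt, 9:F, 10:pt, 11:pt, 12:pt, 13:F, 14:F, 15:F, 16:F, 17:pt, 18:pt, 19:pt, 20:F, 21:F, 22:F, 23:F edges: (9,0,has); (9,1,has); (9,6,has); (13,0,has); (13,10,has); (13,12,has); (14,1,has); (14,10,has); (14,11,has); (15,2,has); (15,11,has); (15,12,has); (16,10,has); (16,11,has); (16,12,has); (20,2,has); (20,17,has); (20,19,has); (21,4,has); (21,17,has); (21,18,has); (22,6,has); (22,18,has); (22,19,has); (23,17,has); (23,18,has); (23,19,has)
final:
nodes: 0:pt, 1:pt, 2:pt, 3:pt, 4:pt, 6:pt, 9:F, 10:pt, 11:pt, 12:pt, 13:F, 14:F, 15:F, 16:F, 17:pt, 18:pt, 19:pt, 20:F, 21:F, 22:F, 23:F
edges: (9,0,has); (9,1,has); (9,6,has); (13,0,has); (13,10,has); (13,12,has); (14,1,has); (14,10,has); (14,11,has); (15,2,has); (15,11,has); (15,12,has); (16,10,has); (16,11,has); (16,12,has); (20,2,has); (20,17,has); (20,19,has); (21,4,has); (21,17,has); (21,18,has); (22,6,has); (22,18,has); (22,19,has); (23,17,has); (23,18,has); (23,19,has)


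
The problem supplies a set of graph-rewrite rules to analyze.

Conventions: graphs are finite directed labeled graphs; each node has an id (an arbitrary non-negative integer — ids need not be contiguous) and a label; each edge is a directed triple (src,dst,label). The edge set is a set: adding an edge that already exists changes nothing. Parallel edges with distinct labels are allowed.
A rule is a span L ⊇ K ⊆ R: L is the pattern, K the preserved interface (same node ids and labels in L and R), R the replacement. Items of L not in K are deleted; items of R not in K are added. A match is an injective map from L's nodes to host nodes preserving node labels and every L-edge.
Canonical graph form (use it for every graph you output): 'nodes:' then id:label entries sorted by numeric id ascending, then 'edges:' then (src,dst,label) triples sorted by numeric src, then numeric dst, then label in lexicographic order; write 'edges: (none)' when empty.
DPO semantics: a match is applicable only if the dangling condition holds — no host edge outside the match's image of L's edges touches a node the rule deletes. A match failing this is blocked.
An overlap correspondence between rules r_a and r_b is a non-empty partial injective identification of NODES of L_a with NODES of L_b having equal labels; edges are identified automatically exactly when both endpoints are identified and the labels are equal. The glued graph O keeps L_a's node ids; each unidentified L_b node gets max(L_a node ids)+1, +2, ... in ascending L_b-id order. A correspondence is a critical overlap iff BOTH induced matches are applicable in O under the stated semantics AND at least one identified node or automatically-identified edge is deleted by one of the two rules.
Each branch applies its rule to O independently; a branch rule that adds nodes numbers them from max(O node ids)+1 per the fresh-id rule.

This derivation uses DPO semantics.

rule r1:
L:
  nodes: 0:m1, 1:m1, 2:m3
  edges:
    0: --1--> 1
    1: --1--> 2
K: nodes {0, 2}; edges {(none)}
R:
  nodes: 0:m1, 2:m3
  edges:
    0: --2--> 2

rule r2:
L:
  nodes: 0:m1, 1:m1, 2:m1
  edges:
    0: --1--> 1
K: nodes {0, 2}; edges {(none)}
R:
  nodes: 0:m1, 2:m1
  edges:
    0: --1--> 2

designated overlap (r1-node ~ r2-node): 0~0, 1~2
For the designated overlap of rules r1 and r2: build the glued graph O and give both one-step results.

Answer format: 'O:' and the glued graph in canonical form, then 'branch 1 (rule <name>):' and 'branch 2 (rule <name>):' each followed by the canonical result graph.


O:
nodes: 0:m1, 1:m1, 2:m3, 3:m1
edges: (0,1,1); (0,3,1); (1,2,1)
branch 1 (rule r1):
nodes: 0:m1, 2:m3, 3:m1
edges: (0,2,2); (0,3,1)
branch 2 (rule r2):
nodes: 0:m1, 1:m1, 2:m3
edges: (0,1,1); (1,2,1)


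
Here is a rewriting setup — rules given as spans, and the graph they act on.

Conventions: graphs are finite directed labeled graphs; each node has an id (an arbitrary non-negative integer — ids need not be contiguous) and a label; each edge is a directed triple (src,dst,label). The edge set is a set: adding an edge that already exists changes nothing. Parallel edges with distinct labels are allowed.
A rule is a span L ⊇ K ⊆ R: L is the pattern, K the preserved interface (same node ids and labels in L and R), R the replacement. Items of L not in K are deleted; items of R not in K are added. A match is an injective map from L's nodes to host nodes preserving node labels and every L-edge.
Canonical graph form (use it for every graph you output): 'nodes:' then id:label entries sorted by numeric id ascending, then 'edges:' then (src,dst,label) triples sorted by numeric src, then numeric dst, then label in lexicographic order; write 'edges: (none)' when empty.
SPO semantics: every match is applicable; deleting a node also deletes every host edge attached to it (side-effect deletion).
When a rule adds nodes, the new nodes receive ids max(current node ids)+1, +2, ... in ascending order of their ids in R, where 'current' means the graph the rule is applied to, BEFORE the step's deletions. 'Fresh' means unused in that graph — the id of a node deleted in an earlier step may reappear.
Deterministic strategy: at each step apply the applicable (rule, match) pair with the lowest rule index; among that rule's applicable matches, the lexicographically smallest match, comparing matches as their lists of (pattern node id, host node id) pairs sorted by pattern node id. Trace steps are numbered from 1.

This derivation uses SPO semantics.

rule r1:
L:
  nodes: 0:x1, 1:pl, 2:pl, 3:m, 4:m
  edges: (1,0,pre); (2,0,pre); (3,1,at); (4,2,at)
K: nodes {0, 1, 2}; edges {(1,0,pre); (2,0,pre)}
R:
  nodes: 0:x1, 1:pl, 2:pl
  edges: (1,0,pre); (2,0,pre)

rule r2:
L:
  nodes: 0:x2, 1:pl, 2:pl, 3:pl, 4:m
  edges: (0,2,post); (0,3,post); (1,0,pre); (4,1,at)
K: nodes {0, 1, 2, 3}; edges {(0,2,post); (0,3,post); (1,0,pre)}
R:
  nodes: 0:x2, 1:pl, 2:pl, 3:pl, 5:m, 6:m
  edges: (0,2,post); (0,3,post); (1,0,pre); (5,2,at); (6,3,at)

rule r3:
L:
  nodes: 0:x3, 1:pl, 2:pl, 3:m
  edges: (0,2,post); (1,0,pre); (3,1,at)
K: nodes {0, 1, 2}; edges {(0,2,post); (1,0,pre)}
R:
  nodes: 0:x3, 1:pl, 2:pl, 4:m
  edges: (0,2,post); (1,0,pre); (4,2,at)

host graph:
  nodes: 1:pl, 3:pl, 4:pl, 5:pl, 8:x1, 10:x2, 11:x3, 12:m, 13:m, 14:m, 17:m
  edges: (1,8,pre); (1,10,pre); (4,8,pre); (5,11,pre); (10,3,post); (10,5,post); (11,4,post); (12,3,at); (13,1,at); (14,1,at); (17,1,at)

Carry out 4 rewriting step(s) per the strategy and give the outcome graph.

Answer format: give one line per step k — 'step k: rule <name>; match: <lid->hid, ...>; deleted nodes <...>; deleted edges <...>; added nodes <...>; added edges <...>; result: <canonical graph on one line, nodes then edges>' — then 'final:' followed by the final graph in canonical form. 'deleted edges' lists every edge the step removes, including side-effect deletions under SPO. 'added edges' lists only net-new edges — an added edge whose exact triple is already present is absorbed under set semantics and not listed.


step 1: rule r2; match: 0->10, 1->1, 2->3, 3->5, 4->13; deleted nodes 13; deleted edges (13,1,at); added nodes 18, 19; added edges (18,3,at); (19,5,at); result: nodes: 1:pl, 3:pl, 4:pl, 5:pl, 8:x1, 10:x2, 11:x3, 12:m, 14:m, 17:m, 18:m, 19:m edges: (1,8,pre); (1,10,pre); (4,8,pre); (5,11,pre); (10,3,post); (10,5,post); (11,4,post); (12,3,at); (14,1,at); (17,1,at); (18,3,at); (19,5,at)
step 2: rule r2; match: 0->10, 1->1, 2->3, 3->5, 4->14; deleted nodes 14; deleted edges (14,1,at); added nodes 20, 21; added edges (20,3,at); (21,5,at); result: nodes: 1:pl, 3:pl, 4:pl, 5:pl, 8:x1, 10:x2, 11:x3, 12:m, 17:m, 18:m, 19:m, 20:m, 21:m edges: (1,8,pre); (1,10,pre); (4,8,pre); (5,11,pre); (10,3,post); (10,5,post); (11,4,post); (12,3,at); (17,1,at); (18,3,at); (19,5,at); (20,3,at); (21,5,at)
step 3: rule r2; match: 0->10, 1->1, 2->3, 3->5, 4->17; deleted nodes 17; deleted edges (17,1,at); added nodes 22, 23; added edges (22,3,at); (23,5,at); result: nodes: 1:pl, 3:pl, 4:pl, 5:pl, 8:x1, 10:x2, 11:x3, 12:m, 18:m, 19:m, 20:m, 21:m, 22:m, 23:m edges: (1,8,pre); (1,10,pre); (4,8,pre); (5,11,pre); (10,3,post); (10,5,post); (11,4,post); (12,3,at); (18,3,at); (19,5,at); (20,3,at); (21,5,at); (22,3,at); (23,5,at)
step 4: rule r3; match: 0->11, 1->5, 2->4, 3->19; deleted nodes 19; deleted edges (19,5,at); added nodes 24; added edges (24,4,at); result: nodes: 1:pl, 3:pl, 4:pl, 5:pl, 8:x1, 10:x2, 11:x3, 12:m, 18:m, 20:m, 21:m, 22:m, 23:m, 24:m edges: (1,8,pre); (1,10,pre); (4,8,pre); (5,11,pre); (10,3,post); (10,5,post); (11,4,post); (12,3,at); (18,3,at); (20,3,at); (21,5,at); (22,3,at); (23,5,at); (24,4,at)
final:
nodes: 1:pl, 3:pl, 4:pl, 5:pl, 8:x1, 10:x2, 11:x3, 12:m, 18:m, 20:m, 21:m, 22:m, 23:m, 24:m
edges: (1,8,pre); (1,10,pre); (4,8,pre); (5,11,pre); (10,3,post); (10,5,post); (11,4,post); (12,3,at); (18,3,at); (20,3,at); (21,5,at); (22,3,at); (23,5,at); (24,4,at)


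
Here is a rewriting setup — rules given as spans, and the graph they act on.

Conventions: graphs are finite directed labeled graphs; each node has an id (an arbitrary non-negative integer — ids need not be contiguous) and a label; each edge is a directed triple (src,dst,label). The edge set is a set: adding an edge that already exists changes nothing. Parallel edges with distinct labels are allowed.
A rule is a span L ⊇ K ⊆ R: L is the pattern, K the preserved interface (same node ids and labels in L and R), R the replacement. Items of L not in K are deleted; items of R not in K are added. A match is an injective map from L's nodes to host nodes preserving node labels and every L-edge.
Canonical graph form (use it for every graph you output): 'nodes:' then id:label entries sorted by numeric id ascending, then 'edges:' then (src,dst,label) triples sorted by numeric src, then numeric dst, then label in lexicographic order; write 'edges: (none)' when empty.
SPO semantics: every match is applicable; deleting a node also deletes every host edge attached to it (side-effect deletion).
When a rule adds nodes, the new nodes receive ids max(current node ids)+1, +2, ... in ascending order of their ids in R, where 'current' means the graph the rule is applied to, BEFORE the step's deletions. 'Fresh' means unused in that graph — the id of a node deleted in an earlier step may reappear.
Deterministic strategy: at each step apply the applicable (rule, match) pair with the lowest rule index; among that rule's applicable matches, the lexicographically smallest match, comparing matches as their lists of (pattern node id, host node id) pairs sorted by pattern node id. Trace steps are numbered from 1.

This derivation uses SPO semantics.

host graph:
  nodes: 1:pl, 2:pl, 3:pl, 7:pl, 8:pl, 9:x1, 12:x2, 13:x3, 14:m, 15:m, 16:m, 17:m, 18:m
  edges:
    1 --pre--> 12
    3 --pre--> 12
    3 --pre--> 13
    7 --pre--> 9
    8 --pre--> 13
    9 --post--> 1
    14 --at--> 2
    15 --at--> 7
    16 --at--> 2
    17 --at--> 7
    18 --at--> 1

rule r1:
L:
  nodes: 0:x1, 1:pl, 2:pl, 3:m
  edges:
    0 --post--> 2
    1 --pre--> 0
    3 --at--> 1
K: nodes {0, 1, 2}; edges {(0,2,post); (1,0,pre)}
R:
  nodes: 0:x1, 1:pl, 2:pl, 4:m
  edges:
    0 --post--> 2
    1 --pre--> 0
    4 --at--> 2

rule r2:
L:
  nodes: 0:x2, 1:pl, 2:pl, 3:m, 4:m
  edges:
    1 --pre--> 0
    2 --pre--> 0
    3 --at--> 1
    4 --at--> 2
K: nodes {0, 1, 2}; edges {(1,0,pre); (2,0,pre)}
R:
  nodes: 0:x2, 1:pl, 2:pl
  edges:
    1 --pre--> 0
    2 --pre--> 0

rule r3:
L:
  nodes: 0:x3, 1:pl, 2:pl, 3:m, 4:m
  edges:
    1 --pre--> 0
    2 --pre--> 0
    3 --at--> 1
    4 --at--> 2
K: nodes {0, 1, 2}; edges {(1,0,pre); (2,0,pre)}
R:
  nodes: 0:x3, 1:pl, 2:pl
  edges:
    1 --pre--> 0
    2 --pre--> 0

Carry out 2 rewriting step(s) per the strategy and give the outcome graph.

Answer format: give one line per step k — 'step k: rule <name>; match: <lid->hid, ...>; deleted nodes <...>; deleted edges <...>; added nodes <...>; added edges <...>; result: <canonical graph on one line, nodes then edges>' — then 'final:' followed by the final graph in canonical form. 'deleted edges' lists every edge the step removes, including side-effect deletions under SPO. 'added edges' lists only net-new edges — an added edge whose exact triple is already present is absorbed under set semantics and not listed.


step 1: rule r1; match: 0->9, 1->7, 2->1, 3->15; deleted nodes 15; deleted edges (15,7,at); added nodes 19; added edges (19,1,at); result: nodes: 1:pl, 2:pl, 3:pl, 7:pl, 8:pl, 9:x1, 12:x2, 13:x3, 14:m, 16:m, 17:m, 18:m, 19:m edges: (1,12,pre); (3,12,pre); (3,13,pre); (7,9,pre); (8,13,pre); (9,1,post); (14,2,at); (16,2,at); (17,7,at); (18,1,at); (19,1,at)
step 2: rule r1; match: 0->9, 1->7, 2->1, 3->17; deleted nodes 17; deleted edges (17,7,at); added nodes 20; added edges (20,1,at); result: nodes: 1:pl, 2:pl, 3:pl, 7:pl, 8:pl, 9:x1, 12:x2, 13:x3, 14:m, 16:m, 18:m, 19:m, 20:m edges: (1,12,pre); (3,12,pre); (3,13,pre); (7,9,pre); (8,13,pre); (9,1,post); (14,2,at); (16,2,at); (18,1,at); (19,1,at); (20,1,at)
final:
nodes: 1:pl, 2:pl, 3:pl, 7:pl, 8:pl, 9:x1, 12:x2, 13:x3, 14:m, 16:m, 18:m, 19:m, 20:m
edges: (1,12,pre); (3,12,pre); (3,13,pre); (7,9,pre); (8,13,pre); (9,1,post); (14,2,at); (16,2,at); (18,1,at); (19,1,at); (20,1,at)


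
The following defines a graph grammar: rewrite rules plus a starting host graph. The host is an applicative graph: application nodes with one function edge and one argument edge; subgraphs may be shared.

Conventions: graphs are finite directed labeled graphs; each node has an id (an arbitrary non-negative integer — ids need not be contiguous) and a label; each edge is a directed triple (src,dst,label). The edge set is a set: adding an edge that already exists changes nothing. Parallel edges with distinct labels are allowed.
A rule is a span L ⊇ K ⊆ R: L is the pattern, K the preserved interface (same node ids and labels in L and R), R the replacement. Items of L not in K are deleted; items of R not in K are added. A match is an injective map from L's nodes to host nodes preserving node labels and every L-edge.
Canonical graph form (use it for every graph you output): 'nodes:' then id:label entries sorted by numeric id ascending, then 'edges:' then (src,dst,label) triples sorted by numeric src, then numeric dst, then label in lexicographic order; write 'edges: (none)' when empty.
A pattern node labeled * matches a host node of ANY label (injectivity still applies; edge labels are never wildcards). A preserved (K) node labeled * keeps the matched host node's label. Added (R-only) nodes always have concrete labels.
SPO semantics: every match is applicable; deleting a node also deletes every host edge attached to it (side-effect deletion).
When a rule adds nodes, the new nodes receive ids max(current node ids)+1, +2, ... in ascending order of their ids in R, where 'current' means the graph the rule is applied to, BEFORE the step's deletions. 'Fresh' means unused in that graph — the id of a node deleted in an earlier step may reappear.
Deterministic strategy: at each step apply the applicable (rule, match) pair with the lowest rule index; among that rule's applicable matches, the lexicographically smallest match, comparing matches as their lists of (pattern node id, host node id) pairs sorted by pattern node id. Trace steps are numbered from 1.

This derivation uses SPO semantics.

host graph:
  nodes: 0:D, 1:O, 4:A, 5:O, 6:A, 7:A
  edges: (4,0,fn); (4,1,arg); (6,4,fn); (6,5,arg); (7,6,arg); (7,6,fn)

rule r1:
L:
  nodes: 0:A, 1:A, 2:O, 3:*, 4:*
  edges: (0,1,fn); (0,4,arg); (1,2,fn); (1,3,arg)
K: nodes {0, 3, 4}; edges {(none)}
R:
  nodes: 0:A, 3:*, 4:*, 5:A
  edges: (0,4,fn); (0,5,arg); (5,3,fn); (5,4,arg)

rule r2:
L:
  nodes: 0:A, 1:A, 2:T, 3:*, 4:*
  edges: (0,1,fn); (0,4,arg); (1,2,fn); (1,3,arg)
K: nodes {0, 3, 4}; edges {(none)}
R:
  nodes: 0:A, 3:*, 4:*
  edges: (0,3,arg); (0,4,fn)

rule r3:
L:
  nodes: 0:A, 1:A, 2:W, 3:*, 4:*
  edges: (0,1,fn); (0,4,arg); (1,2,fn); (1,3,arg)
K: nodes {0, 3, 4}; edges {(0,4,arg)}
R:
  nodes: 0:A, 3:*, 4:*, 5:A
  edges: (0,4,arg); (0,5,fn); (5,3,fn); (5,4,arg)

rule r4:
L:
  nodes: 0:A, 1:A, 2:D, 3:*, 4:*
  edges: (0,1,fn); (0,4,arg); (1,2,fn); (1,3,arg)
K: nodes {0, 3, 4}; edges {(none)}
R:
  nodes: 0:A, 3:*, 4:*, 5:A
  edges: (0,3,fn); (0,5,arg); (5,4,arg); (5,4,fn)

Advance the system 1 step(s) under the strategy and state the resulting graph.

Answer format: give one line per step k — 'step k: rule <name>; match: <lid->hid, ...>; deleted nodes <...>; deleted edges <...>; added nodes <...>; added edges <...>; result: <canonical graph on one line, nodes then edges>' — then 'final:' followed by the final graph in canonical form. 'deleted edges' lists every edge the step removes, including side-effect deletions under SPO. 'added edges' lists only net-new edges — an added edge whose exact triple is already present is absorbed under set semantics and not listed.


step 1: rule r4; match: 0->6, 1->4, 2->0, 3->1, 4->5; deleted nodes 0, 4; deleted edges (4,0,fn); (4,1,arg); (6,4,fn); (6,5,arg); added nodes 8; added edges (6,1,fn); (6,8,arg); (8,5,arg); (8,5,fn); result: nodes: 1:O, 5:O, 6:A, 7:A, 8:A edges: (6,1,fn); (6,8,arg); (7,6,arg); (7,6,fn); (8,5,arg); (8,5,fn)
final:
nodes: 1:O, 5:O, 6:A, 7:A, 8:A
edges: (6,1,fn); (6,8,arg); (7,6,arg); (7,6,fn); (8,5,arg); (8,5,fn)


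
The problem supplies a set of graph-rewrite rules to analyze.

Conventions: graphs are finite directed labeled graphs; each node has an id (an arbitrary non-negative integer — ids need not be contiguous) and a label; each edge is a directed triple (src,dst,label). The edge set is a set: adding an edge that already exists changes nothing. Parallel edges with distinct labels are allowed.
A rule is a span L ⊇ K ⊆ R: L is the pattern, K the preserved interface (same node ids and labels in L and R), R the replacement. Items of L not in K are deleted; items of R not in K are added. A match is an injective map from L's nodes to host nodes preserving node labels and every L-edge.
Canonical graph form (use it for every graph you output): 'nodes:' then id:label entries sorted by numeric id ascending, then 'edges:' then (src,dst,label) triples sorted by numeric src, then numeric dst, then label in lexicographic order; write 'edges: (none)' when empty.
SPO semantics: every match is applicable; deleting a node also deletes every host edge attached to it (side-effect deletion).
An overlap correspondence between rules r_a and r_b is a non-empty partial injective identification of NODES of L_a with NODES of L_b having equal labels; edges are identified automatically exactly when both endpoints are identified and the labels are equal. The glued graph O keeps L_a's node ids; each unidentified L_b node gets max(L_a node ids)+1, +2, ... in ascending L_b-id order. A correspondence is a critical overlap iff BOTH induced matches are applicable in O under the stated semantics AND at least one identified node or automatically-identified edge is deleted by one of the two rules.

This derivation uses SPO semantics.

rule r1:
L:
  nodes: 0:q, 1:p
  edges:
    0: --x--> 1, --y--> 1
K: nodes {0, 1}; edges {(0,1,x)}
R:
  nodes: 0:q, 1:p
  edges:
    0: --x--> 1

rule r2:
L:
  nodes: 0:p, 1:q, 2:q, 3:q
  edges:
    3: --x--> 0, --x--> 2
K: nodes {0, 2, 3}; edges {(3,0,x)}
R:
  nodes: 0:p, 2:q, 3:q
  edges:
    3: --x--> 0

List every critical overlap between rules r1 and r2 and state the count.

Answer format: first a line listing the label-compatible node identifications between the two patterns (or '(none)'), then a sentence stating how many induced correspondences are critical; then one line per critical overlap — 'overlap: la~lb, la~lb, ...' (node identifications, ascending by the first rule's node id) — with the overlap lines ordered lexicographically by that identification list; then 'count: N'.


label-compatible node identifications between L(r1) and L(r2): 0~1, 0~2, 0~3, 1~0
2 of the induced correspondences are critical overlaps of r1 and r2.
overlap: 0~1
overlap: 0~1, 1~0
count: 2
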